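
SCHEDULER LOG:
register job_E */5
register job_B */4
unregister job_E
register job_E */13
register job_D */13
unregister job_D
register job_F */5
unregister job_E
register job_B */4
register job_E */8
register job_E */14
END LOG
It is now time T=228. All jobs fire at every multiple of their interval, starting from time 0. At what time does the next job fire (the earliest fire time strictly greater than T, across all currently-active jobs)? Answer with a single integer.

Answer: 230

Derivation:
Op 1: register job_E */5 -> active={job_E:*/5}
Op 2: register job_B */4 -> active={job_B:*/4, job_E:*/5}
Op 3: unregister job_E -> active={job_B:*/4}
Op 4: register job_E */13 -> active={job_B:*/4, job_E:*/13}
Op 5: register job_D */13 -> active={job_B:*/4, job_D:*/13, job_E:*/13}
Op 6: unregister job_D -> active={job_B:*/4, job_E:*/13}
Op 7: register job_F */5 -> active={job_B:*/4, job_E:*/13, job_F:*/5}
Op 8: unregister job_E -> active={job_B:*/4, job_F:*/5}
Op 9: register job_B */4 -> active={job_B:*/4, job_F:*/5}
Op 10: register job_E */8 -> active={job_B:*/4, job_E:*/8, job_F:*/5}
Op 11: register job_E */14 -> active={job_B:*/4, job_E:*/14, job_F:*/5}
  job_B: interval 4, next fire after T=228 is 232
  job_E: interval 14, next fire after T=228 is 238
  job_F: interval 5, next fire after T=228 is 230
Earliest fire time = 230 (job job_F)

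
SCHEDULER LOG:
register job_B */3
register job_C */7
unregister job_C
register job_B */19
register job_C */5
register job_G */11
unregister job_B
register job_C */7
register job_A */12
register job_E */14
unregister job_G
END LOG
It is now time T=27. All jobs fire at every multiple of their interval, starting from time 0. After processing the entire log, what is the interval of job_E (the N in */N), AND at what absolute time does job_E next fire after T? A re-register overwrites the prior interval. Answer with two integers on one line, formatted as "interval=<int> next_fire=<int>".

Op 1: register job_B */3 -> active={job_B:*/3}
Op 2: register job_C */7 -> active={job_B:*/3, job_C:*/7}
Op 3: unregister job_C -> active={job_B:*/3}
Op 4: register job_B */19 -> active={job_B:*/19}
Op 5: register job_C */5 -> active={job_B:*/19, job_C:*/5}
Op 6: register job_G */11 -> active={job_B:*/19, job_C:*/5, job_G:*/11}
Op 7: unregister job_B -> active={job_C:*/5, job_G:*/11}
Op 8: register job_C */7 -> active={job_C:*/7, job_G:*/11}
Op 9: register job_A */12 -> active={job_A:*/12, job_C:*/7, job_G:*/11}
Op 10: register job_E */14 -> active={job_A:*/12, job_C:*/7, job_E:*/14, job_G:*/11}
Op 11: unregister job_G -> active={job_A:*/12, job_C:*/7, job_E:*/14}
Final interval of job_E = 14
Next fire of job_E after T=27: (27//14+1)*14 = 28

Answer: interval=14 next_fire=28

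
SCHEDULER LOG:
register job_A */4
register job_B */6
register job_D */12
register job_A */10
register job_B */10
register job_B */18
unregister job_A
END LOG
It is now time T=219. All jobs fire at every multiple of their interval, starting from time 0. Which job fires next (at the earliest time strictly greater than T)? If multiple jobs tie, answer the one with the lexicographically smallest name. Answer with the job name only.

Op 1: register job_A */4 -> active={job_A:*/4}
Op 2: register job_B */6 -> active={job_A:*/4, job_B:*/6}
Op 3: register job_D */12 -> active={job_A:*/4, job_B:*/6, job_D:*/12}
Op 4: register job_A */10 -> active={job_A:*/10, job_B:*/6, job_D:*/12}
Op 5: register job_B */10 -> active={job_A:*/10, job_B:*/10, job_D:*/12}
Op 6: register job_B */18 -> active={job_A:*/10, job_B:*/18, job_D:*/12}
Op 7: unregister job_A -> active={job_B:*/18, job_D:*/12}
  job_B: interval 18, next fire after T=219 is 234
  job_D: interval 12, next fire after T=219 is 228
Earliest = 228, winner (lex tiebreak) = job_D

Answer: job_D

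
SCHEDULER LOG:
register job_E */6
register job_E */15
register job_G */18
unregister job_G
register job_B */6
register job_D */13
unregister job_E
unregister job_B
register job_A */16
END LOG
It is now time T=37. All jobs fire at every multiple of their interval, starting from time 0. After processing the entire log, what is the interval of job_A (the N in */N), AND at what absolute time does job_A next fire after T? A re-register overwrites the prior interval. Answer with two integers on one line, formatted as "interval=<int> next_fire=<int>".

Answer: interval=16 next_fire=48

Derivation:
Op 1: register job_E */6 -> active={job_E:*/6}
Op 2: register job_E */15 -> active={job_E:*/15}
Op 3: register job_G */18 -> active={job_E:*/15, job_G:*/18}
Op 4: unregister job_G -> active={job_E:*/15}
Op 5: register job_B */6 -> active={job_B:*/6, job_E:*/15}
Op 6: register job_D */13 -> active={job_B:*/6, job_D:*/13, job_E:*/15}
Op 7: unregister job_E -> active={job_B:*/6, job_D:*/13}
Op 8: unregister job_B -> active={job_D:*/13}
Op 9: register job_A */16 -> active={job_A:*/16, job_D:*/13}
Final interval of job_A = 16
Next fire of job_A after T=37: (37//16+1)*16 = 48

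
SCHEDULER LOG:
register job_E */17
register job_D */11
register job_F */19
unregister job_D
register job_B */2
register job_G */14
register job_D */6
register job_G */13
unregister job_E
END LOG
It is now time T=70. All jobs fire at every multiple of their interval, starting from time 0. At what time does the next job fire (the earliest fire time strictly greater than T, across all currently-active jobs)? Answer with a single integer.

Answer: 72

Derivation:
Op 1: register job_E */17 -> active={job_E:*/17}
Op 2: register job_D */11 -> active={job_D:*/11, job_E:*/17}
Op 3: register job_F */19 -> active={job_D:*/11, job_E:*/17, job_F:*/19}
Op 4: unregister job_D -> active={job_E:*/17, job_F:*/19}
Op 5: register job_B */2 -> active={job_B:*/2, job_E:*/17, job_F:*/19}
Op 6: register job_G */14 -> active={job_B:*/2, job_E:*/17, job_F:*/19, job_G:*/14}
Op 7: register job_D */6 -> active={job_B:*/2, job_D:*/6, job_E:*/17, job_F:*/19, job_G:*/14}
Op 8: register job_G */13 -> active={job_B:*/2, job_D:*/6, job_E:*/17, job_F:*/19, job_G:*/13}
Op 9: unregister job_E -> active={job_B:*/2, job_D:*/6, job_F:*/19, job_G:*/13}
  job_B: interval 2, next fire after T=70 is 72
  job_D: interval 6, next fire after T=70 is 72
  job_F: interval 19, next fire after T=70 is 76
  job_G: interval 13, next fire after T=70 is 78
Earliest fire time = 72 (job job_B)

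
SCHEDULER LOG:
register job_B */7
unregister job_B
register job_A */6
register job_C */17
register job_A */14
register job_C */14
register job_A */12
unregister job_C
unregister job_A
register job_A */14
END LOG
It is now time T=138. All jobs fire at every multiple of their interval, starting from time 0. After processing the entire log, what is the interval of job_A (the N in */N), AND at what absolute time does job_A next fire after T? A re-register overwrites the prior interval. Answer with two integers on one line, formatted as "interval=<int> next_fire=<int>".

Op 1: register job_B */7 -> active={job_B:*/7}
Op 2: unregister job_B -> active={}
Op 3: register job_A */6 -> active={job_A:*/6}
Op 4: register job_C */17 -> active={job_A:*/6, job_C:*/17}
Op 5: register job_A */14 -> active={job_A:*/14, job_C:*/17}
Op 6: register job_C */14 -> active={job_A:*/14, job_C:*/14}
Op 7: register job_A */12 -> active={job_A:*/12, job_C:*/14}
Op 8: unregister job_C -> active={job_A:*/12}
Op 9: unregister job_A -> active={}
Op 10: register job_A */14 -> active={job_A:*/14}
Final interval of job_A = 14
Next fire of job_A after T=138: (138//14+1)*14 = 140

Answer: interval=14 next_fire=140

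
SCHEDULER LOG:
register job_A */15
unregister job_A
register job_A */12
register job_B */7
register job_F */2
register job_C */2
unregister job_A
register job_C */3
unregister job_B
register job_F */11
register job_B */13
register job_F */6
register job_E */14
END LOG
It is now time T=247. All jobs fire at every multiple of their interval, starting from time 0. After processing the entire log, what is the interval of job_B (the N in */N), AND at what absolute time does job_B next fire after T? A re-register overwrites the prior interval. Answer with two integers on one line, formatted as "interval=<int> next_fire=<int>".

Answer: interval=13 next_fire=260

Derivation:
Op 1: register job_A */15 -> active={job_A:*/15}
Op 2: unregister job_A -> active={}
Op 3: register job_A */12 -> active={job_A:*/12}
Op 4: register job_B */7 -> active={job_A:*/12, job_B:*/7}
Op 5: register job_F */2 -> active={job_A:*/12, job_B:*/7, job_F:*/2}
Op 6: register job_C */2 -> active={job_A:*/12, job_B:*/7, job_C:*/2, job_F:*/2}
Op 7: unregister job_A -> active={job_B:*/7, job_C:*/2, job_F:*/2}
Op 8: register job_C */3 -> active={job_B:*/7, job_C:*/3, job_F:*/2}
Op 9: unregister job_B -> active={job_C:*/3, job_F:*/2}
Op 10: register job_F */11 -> active={job_C:*/3, job_F:*/11}
Op 11: register job_B */13 -> active={job_B:*/13, job_C:*/3, job_F:*/11}
Op 12: register job_F */6 -> active={job_B:*/13, job_C:*/3, job_F:*/6}
Op 13: register job_E */14 -> active={job_B:*/13, job_C:*/3, job_E:*/14, job_F:*/6}
Final interval of job_B = 13
Next fire of job_B after T=247: (247//13+1)*13 = 260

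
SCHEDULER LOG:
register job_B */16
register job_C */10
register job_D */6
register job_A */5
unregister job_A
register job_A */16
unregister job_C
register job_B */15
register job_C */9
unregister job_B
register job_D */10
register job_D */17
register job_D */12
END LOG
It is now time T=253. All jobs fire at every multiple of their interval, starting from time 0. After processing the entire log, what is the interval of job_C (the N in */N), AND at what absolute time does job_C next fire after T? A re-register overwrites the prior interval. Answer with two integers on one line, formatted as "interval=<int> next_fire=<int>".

Answer: interval=9 next_fire=261

Derivation:
Op 1: register job_B */16 -> active={job_B:*/16}
Op 2: register job_C */10 -> active={job_B:*/16, job_C:*/10}
Op 3: register job_D */6 -> active={job_B:*/16, job_C:*/10, job_D:*/6}
Op 4: register job_A */5 -> active={job_A:*/5, job_B:*/16, job_C:*/10, job_D:*/6}
Op 5: unregister job_A -> active={job_B:*/16, job_C:*/10, job_D:*/6}
Op 6: register job_A */16 -> active={job_A:*/16, job_B:*/16, job_C:*/10, job_D:*/6}
Op 7: unregister job_C -> active={job_A:*/16, job_B:*/16, job_D:*/6}
Op 8: register job_B */15 -> active={job_A:*/16, job_B:*/15, job_D:*/6}
Op 9: register job_C */9 -> active={job_A:*/16, job_B:*/15, job_C:*/9, job_D:*/6}
Op 10: unregister job_B -> active={job_A:*/16, job_C:*/9, job_D:*/6}
Op 11: register job_D */10 -> active={job_A:*/16, job_C:*/9, job_D:*/10}
Op 12: register job_D */17 -> active={job_A:*/16, job_C:*/9, job_D:*/17}
Op 13: register job_D */12 -> active={job_A:*/16, job_C:*/9, job_D:*/12}
Final interval of job_C = 9
Next fire of job_C after T=253: (253//9+1)*9 = 261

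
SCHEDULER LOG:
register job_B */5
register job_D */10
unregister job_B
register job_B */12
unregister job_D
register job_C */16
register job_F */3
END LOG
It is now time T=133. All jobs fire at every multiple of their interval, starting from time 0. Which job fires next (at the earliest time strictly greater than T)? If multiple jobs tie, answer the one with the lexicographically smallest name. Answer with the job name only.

Answer: job_F

Derivation:
Op 1: register job_B */5 -> active={job_B:*/5}
Op 2: register job_D */10 -> active={job_B:*/5, job_D:*/10}
Op 3: unregister job_B -> active={job_D:*/10}
Op 4: register job_B */12 -> active={job_B:*/12, job_D:*/10}
Op 5: unregister job_D -> active={job_B:*/12}
Op 6: register job_C */16 -> active={job_B:*/12, job_C:*/16}
Op 7: register job_F */3 -> active={job_B:*/12, job_C:*/16, job_F:*/3}
  job_B: interval 12, next fire after T=133 is 144
  job_C: interval 16, next fire after T=133 is 144
  job_F: interval 3, next fire after T=133 is 135
Earliest = 135, winner (lex tiebreak) = job_F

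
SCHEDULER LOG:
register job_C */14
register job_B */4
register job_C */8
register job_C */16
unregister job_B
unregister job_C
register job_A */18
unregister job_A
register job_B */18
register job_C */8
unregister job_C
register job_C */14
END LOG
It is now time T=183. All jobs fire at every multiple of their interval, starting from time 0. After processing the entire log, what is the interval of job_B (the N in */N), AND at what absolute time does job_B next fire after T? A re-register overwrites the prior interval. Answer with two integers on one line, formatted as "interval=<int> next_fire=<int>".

Op 1: register job_C */14 -> active={job_C:*/14}
Op 2: register job_B */4 -> active={job_B:*/4, job_C:*/14}
Op 3: register job_C */8 -> active={job_B:*/4, job_C:*/8}
Op 4: register job_C */16 -> active={job_B:*/4, job_C:*/16}
Op 5: unregister job_B -> active={job_C:*/16}
Op 6: unregister job_C -> active={}
Op 7: register job_A */18 -> active={job_A:*/18}
Op 8: unregister job_A -> active={}
Op 9: register job_B */18 -> active={job_B:*/18}
Op 10: register job_C */8 -> active={job_B:*/18, job_C:*/8}
Op 11: unregister job_C -> active={job_B:*/18}
Op 12: register job_C */14 -> active={job_B:*/18, job_C:*/14}
Final interval of job_B = 18
Next fire of job_B after T=183: (183//18+1)*18 = 198

Answer: interval=18 next_fire=198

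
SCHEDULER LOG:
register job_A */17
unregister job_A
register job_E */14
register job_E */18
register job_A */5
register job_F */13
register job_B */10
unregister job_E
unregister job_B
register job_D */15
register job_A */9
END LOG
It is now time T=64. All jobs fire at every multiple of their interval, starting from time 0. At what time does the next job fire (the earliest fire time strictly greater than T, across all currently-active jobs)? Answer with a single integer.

Op 1: register job_A */17 -> active={job_A:*/17}
Op 2: unregister job_A -> active={}
Op 3: register job_E */14 -> active={job_E:*/14}
Op 4: register job_E */18 -> active={job_E:*/18}
Op 5: register job_A */5 -> active={job_A:*/5, job_E:*/18}
Op 6: register job_F */13 -> active={job_A:*/5, job_E:*/18, job_F:*/13}
Op 7: register job_B */10 -> active={job_A:*/5, job_B:*/10, job_E:*/18, job_F:*/13}
Op 8: unregister job_E -> active={job_A:*/5, job_B:*/10, job_F:*/13}
Op 9: unregister job_B -> active={job_A:*/5, job_F:*/13}
Op 10: register job_D */15 -> active={job_A:*/5, job_D:*/15, job_F:*/13}
Op 11: register job_A */9 -> active={job_A:*/9, job_D:*/15, job_F:*/13}
  job_A: interval 9, next fire after T=64 is 72
  job_D: interval 15, next fire after T=64 is 75
  job_F: interval 13, next fire after T=64 is 65
Earliest fire time = 65 (job job_F)

Answer: 65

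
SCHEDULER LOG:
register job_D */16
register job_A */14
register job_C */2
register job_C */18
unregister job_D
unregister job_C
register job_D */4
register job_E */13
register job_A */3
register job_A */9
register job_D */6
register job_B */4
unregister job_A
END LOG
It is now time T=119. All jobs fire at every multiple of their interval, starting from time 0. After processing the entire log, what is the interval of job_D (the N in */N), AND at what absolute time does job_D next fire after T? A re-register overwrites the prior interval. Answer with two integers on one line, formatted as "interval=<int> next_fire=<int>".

Op 1: register job_D */16 -> active={job_D:*/16}
Op 2: register job_A */14 -> active={job_A:*/14, job_D:*/16}
Op 3: register job_C */2 -> active={job_A:*/14, job_C:*/2, job_D:*/16}
Op 4: register job_C */18 -> active={job_A:*/14, job_C:*/18, job_D:*/16}
Op 5: unregister job_D -> active={job_A:*/14, job_C:*/18}
Op 6: unregister job_C -> active={job_A:*/14}
Op 7: register job_D */4 -> active={job_A:*/14, job_D:*/4}
Op 8: register job_E */13 -> active={job_A:*/14, job_D:*/4, job_E:*/13}
Op 9: register job_A */3 -> active={job_A:*/3, job_D:*/4, job_E:*/13}
Op 10: register job_A */9 -> active={job_A:*/9, job_D:*/4, job_E:*/13}
Op 11: register job_D */6 -> active={job_A:*/9, job_D:*/6, job_E:*/13}
Op 12: register job_B */4 -> active={job_A:*/9, job_B:*/4, job_D:*/6, job_E:*/13}
Op 13: unregister job_A -> active={job_B:*/4, job_D:*/6, job_E:*/13}
Final interval of job_D = 6
Next fire of job_D after T=119: (119//6+1)*6 = 120

Answer: interval=6 next_fire=120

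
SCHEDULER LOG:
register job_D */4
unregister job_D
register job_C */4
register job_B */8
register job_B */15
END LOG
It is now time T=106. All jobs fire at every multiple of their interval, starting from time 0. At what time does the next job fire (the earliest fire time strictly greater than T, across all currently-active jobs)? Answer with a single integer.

Op 1: register job_D */4 -> active={job_D:*/4}
Op 2: unregister job_D -> active={}
Op 3: register job_C */4 -> active={job_C:*/4}
Op 4: register job_B */8 -> active={job_B:*/8, job_C:*/4}
Op 5: register job_B */15 -> active={job_B:*/15, job_C:*/4}
  job_B: interval 15, next fire after T=106 is 120
  job_C: interval 4, next fire after T=106 is 108
Earliest fire time = 108 (job job_C)

Answer: 108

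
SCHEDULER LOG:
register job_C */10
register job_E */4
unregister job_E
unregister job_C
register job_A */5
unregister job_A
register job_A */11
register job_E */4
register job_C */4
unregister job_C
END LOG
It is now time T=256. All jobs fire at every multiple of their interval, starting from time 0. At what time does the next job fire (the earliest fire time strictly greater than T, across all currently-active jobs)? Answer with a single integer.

Answer: 260

Derivation:
Op 1: register job_C */10 -> active={job_C:*/10}
Op 2: register job_E */4 -> active={job_C:*/10, job_E:*/4}
Op 3: unregister job_E -> active={job_C:*/10}
Op 4: unregister job_C -> active={}
Op 5: register job_A */5 -> active={job_A:*/5}
Op 6: unregister job_A -> active={}
Op 7: register job_A */11 -> active={job_A:*/11}
Op 8: register job_E */4 -> active={job_A:*/11, job_E:*/4}
Op 9: register job_C */4 -> active={job_A:*/11, job_C:*/4, job_E:*/4}
Op 10: unregister job_C -> active={job_A:*/11, job_E:*/4}
  job_A: interval 11, next fire after T=256 is 264
  job_E: interval 4, next fire after T=256 is 260
Earliest fire time = 260 (job job_E)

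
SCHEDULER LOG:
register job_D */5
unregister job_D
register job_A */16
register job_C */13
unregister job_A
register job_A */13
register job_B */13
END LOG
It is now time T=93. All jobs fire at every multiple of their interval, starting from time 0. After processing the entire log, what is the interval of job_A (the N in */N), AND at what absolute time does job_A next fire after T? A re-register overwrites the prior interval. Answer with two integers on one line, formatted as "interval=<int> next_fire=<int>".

Op 1: register job_D */5 -> active={job_D:*/5}
Op 2: unregister job_D -> active={}
Op 3: register job_A */16 -> active={job_A:*/16}
Op 4: register job_C */13 -> active={job_A:*/16, job_C:*/13}
Op 5: unregister job_A -> active={job_C:*/13}
Op 6: register job_A */13 -> active={job_A:*/13, job_C:*/13}
Op 7: register job_B */13 -> active={job_A:*/13, job_B:*/13, job_C:*/13}
Final interval of job_A = 13
Next fire of job_A after T=93: (93//13+1)*13 = 104

Answer: interval=13 next_fire=104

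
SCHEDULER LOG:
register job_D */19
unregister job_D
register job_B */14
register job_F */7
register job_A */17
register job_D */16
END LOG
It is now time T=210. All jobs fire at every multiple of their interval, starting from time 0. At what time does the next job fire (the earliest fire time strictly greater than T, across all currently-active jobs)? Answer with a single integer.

Answer: 217

Derivation:
Op 1: register job_D */19 -> active={job_D:*/19}
Op 2: unregister job_D -> active={}
Op 3: register job_B */14 -> active={job_B:*/14}
Op 4: register job_F */7 -> active={job_B:*/14, job_F:*/7}
Op 5: register job_A */17 -> active={job_A:*/17, job_B:*/14, job_F:*/7}
Op 6: register job_D */16 -> active={job_A:*/17, job_B:*/14, job_D:*/16, job_F:*/7}
  job_A: interval 17, next fire after T=210 is 221
  job_B: interval 14, next fire after T=210 is 224
  job_D: interval 16, next fire after T=210 is 224
  job_F: interval 7, next fire after T=210 is 217
Earliest fire time = 217 (job job_F)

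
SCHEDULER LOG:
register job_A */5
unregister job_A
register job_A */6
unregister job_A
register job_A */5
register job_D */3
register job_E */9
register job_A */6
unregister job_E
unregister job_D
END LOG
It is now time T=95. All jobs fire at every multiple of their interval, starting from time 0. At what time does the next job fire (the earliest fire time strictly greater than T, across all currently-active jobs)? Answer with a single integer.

Op 1: register job_A */5 -> active={job_A:*/5}
Op 2: unregister job_A -> active={}
Op 3: register job_A */6 -> active={job_A:*/6}
Op 4: unregister job_A -> active={}
Op 5: register job_A */5 -> active={job_A:*/5}
Op 6: register job_D */3 -> active={job_A:*/5, job_D:*/3}
Op 7: register job_E */9 -> active={job_A:*/5, job_D:*/3, job_E:*/9}
Op 8: register job_A */6 -> active={job_A:*/6, job_D:*/3, job_E:*/9}
Op 9: unregister job_E -> active={job_A:*/6, job_D:*/3}
Op 10: unregister job_D -> active={job_A:*/6}
  job_A: interval 6, next fire after T=95 is 96
Earliest fire time = 96 (job job_A)

Answer: 96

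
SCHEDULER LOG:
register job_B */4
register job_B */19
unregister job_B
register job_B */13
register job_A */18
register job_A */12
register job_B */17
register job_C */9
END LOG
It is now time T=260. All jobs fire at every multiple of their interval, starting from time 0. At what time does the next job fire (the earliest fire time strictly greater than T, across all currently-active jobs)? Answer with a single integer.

Answer: 261

Derivation:
Op 1: register job_B */4 -> active={job_B:*/4}
Op 2: register job_B */19 -> active={job_B:*/19}
Op 3: unregister job_B -> active={}
Op 4: register job_B */13 -> active={job_B:*/13}
Op 5: register job_A */18 -> active={job_A:*/18, job_B:*/13}
Op 6: register job_A */12 -> active={job_A:*/12, job_B:*/13}
Op 7: register job_B */17 -> active={job_A:*/12, job_B:*/17}
Op 8: register job_C */9 -> active={job_A:*/12, job_B:*/17, job_C:*/9}
  job_A: interval 12, next fire after T=260 is 264
  job_B: interval 17, next fire after T=260 is 272
  job_C: interval 9, next fire after T=260 is 261
Earliest fire time = 261 (job job_C)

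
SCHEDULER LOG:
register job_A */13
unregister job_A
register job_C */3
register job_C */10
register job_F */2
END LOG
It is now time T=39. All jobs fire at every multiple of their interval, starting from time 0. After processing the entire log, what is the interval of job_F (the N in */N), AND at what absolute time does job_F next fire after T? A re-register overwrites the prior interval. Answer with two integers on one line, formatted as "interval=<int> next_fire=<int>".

Op 1: register job_A */13 -> active={job_A:*/13}
Op 2: unregister job_A -> active={}
Op 3: register job_C */3 -> active={job_C:*/3}
Op 4: register job_C */10 -> active={job_C:*/10}
Op 5: register job_F */2 -> active={job_C:*/10, job_F:*/2}
Final interval of job_F = 2
Next fire of job_F after T=39: (39//2+1)*2 = 40

Answer: interval=2 next_fire=40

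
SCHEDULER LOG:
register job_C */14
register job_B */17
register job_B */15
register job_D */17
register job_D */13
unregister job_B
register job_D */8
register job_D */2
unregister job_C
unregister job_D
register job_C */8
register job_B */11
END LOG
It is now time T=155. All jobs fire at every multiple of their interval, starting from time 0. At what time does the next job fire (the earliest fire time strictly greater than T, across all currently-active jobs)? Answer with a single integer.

Answer: 160

Derivation:
Op 1: register job_C */14 -> active={job_C:*/14}
Op 2: register job_B */17 -> active={job_B:*/17, job_C:*/14}
Op 3: register job_B */15 -> active={job_B:*/15, job_C:*/14}
Op 4: register job_D */17 -> active={job_B:*/15, job_C:*/14, job_D:*/17}
Op 5: register job_D */13 -> active={job_B:*/15, job_C:*/14, job_D:*/13}
Op 6: unregister job_B -> active={job_C:*/14, job_D:*/13}
Op 7: register job_D */8 -> active={job_C:*/14, job_D:*/8}
Op 8: register job_D */2 -> active={job_C:*/14, job_D:*/2}
Op 9: unregister job_C -> active={job_D:*/2}
Op 10: unregister job_D -> active={}
Op 11: register job_C */8 -> active={job_C:*/8}
Op 12: register job_B */11 -> active={job_B:*/11, job_C:*/8}
  job_B: interval 11, next fire after T=155 is 165
  job_C: interval 8, next fire after T=155 is 160
Earliest fire time = 160 (job job_C)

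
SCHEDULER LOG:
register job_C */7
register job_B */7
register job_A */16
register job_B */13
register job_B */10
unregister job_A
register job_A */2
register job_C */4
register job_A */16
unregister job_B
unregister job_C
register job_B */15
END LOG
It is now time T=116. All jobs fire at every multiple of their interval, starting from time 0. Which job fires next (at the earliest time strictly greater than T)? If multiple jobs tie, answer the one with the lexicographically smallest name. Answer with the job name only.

Op 1: register job_C */7 -> active={job_C:*/7}
Op 2: register job_B */7 -> active={job_B:*/7, job_C:*/7}
Op 3: register job_A */16 -> active={job_A:*/16, job_B:*/7, job_C:*/7}
Op 4: register job_B */13 -> active={job_A:*/16, job_B:*/13, job_C:*/7}
Op 5: register job_B */10 -> active={job_A:*/16, job_B:*/10, job_C:*/7}
Op 6: unregister job_A -> active={job_B:*/10, job_C:*/7}
Op 7: register job_A */2 -> active={job_A:*/2, job_B:*/10, job_C:*/7}
Op 8: register job_C */4 -> active={job_A:*/2, job_B:*/10, job_C:*/4}
Op 9: register job_A */16 -> active={job_A:*/16, job_B:*/10, job_C:*/4}
Op 10: unregister job_B -> active={job_A:*/16, job_C:*/4}
Op 11: unregister job_C -> active={job_A:*/16}
Op 12: register job_B */15 -> active={job_A:*/16, job_B:*/15}
  job_A: interval 16, next fire after T=116 is 128
  job_B: interval 15, next fire after T=116 is 120
Earliest = 120, winner (lex tiebreak) = job_B

Answer: job_B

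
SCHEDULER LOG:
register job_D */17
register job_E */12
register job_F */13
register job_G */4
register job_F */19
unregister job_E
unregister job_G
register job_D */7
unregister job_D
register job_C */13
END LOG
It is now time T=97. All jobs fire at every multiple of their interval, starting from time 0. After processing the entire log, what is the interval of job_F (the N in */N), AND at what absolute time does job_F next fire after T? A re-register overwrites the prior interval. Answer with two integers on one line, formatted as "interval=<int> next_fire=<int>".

Op 1: register job_D */17 -> active={job_D:*/17}
Op 2: register job_E */12 -> active={job_D:*/17, job_E:*/12}
Op 3: register job_F */13 -> active={job_D:*/17, job_E:*/12, job_F:*/13}
Op 4: register job_G */4 -> active={job_D:*/17, job_E:*/12, job_F:*/13, job_G:*/4}
Op 5: register job_F */19 -> active={job_D:*/17, job_E:*/12, job_F:*/19, job_G:*/4}
Op 6: unregister job_E -> active={job_D:*/17, job_F:*/19, job_G:*/4}
Op 7: unregister job_G -> active={job_D:*/17, job_F:*/19}
Op 8: register job_D */7 -> active={job_D:*/7, job_F:*/19}
Op 9: unregister job_D -> active={job_F:*/19}
Op 10: register job_C */13 -> active={job_C:*/13, job_F:*/19}
Final interval of job_F = 19
Next fire of job_F after T=97: (97//19+1)*19 = 114

Answer: interval=19 next_fire=114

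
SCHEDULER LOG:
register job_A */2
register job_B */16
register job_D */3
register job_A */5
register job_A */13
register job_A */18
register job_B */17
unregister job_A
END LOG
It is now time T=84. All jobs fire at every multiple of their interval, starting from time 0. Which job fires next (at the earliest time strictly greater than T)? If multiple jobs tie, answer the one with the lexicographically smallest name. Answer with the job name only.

Answer: job_B

Derivation:
Op 1: register job_A */2 -> active={job_A:*/2}
Op 2: register job_B */16 -> active={job_A:*/2, job_B:*/16}
Op 3: register job_D */3 -> active={job_A:*/2, job_B:*/16, job_D:*/3}
Op 4: register job_A */5 -> active={job_A:*/5, job_B:*/16, job_D:*/3}
Op 5: register job_A */13 -> active={job_A:*/13, job_B:*/16, job_D:*/3}
Op 6: register job_A */18 -> active={job_A:*/18, job_B:*/16, job_D:*/3}
Op 7: register job_B */17 -> active={job_A:*/18, job_B:*/17, job_D:*/3}
Op 8: unregister job_A -> active={job_B:*/17, job_D:*/3}
  job_B: interval 17, next fire after T=84 is 85
  job_D: interval 3, next fire after T=84 is 87
Earliest = 85, winner (lex tiebreak) = job_B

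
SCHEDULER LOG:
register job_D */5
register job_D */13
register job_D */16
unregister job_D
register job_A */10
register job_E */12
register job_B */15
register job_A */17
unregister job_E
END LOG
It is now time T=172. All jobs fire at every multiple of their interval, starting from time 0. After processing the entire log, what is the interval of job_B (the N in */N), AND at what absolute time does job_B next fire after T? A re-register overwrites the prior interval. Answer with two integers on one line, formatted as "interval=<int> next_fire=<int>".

Answer: interval=15 next_fire=180

Derivation:
Op 1: register job_D */5 -> active={job_D:*/5}
Op 2: register job_D */13 -> active={job_D:*/13}
Op 3: register job_D */16 -> active={job_D:*/16}
Op 4: unregister job_D -> active={}
Op 5: register job_A */10 -> active={job_A:*/10}
Op 6: register job_E */12 -> active={job_A:*/10, job_E:*/12}
Op 7: register job_B */15 -> active={job_A:*/10, job_B:*/15, job_E:*/12}
Op 8: register job_A */17 -> active={job_A:*/17, job_B:*/15, job_E:*/12}
Op 9: unregister job_E -> active={job_A:*/17, job_B:*/15}
Final interval of job_B = 15
Next fire of job_B after T=172: (172//15+1)*15 = 180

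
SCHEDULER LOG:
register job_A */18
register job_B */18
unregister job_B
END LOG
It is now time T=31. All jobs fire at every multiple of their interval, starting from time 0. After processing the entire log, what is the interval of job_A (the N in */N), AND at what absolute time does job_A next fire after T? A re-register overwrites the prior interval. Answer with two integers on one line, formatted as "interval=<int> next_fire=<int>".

Answer: interval=18 next_fire=36

Derivation:
Op 1: register job_A */18 -> active={job_A:*/18}
Op 2: register job_B */18 -> active={job_A:*/18, job_B:*/18}
Op 3: unregister job_B -> active={job_A:*/18}
Final interval of job_A = 18
Next fire of job_A after T=31: (31//18+1)*18 = 36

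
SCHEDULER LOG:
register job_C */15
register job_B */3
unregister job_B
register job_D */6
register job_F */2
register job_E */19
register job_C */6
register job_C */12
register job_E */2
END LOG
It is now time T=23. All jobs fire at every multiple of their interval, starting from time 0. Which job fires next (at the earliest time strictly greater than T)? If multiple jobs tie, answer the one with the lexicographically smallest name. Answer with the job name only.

Op 1: register job_C */15 -> active={job_C:*/15}
Op 2: register job_B */3 -> active={job_B:*/3, job_C:*/15}
Op 3: unregister job_B -> active={job_C:*/15}
Op 4: register job_D */6 -> active={job_C:*/15, job_D:*/6}
Op 5: register job_F */2 -> active={job_C:*/15, job_D:*/6, job_F:*/2}
Op 6: register job_E */19 -> active={job_C:*/15, job_D:*/6, job_E:*/19, job_F:*/2}
Op 7: register job_C */6 -> active={job_C:*/6, job_D:*/6, job_E:*/19, job_F:*/2}
Op 8: register job_C */12 -> active={job_C:*/12, job_D:*/6, job_E:*/19, job_F:*/2}
Op 9: register job_E */2 -> active={job_C:*/12, job_D:*/6, job_E:*/2, job_F:*/2}
  job_C: interval 12, next fire after T=23 is 24
  job_D: interval 6, next fire after T=23 is 24
  job_E: interval 2, next fire after T=23 is 24
  job_F: interval 2, next fire after T=23 is 24
Earliest = 24, winner (lex tiebreak) = job_C

Answer: job_C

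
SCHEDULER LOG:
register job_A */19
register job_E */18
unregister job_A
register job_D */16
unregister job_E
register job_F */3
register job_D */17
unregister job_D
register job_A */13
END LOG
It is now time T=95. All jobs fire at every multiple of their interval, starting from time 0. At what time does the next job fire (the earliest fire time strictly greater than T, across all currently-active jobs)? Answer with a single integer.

Answer: 96

Derivation:
Op 1: register job_A */19 -> active={job_A:*/19}
Op 2: register job_E */18 -> active={job_A:*/19, job_E:*/18}
Op 3: unregister job_A -> active={job_E:*/18}
Op 4: register job_D */16 -> active={job_D:*/16, job_E:*/18}
Op 5: unregister job_E -> active={job_D:*/16}
Op 6: register job_F */3 -> active={job_D:*/16, job_F:*/3}
Op 7: register job_D */17 -> active={job_D:*/17, job_F:*/3}
Op 8: unregister job_D -> active={job_F:*/3}
Op 9: register job_A */13 -> active={job_A:*/13, job_F:*/3}
  job_A: interval 13, next fire after T=95 is 104
  job_F: interval 3, next fire after T=95 is 96
Earliest fire time = 96 (job job_F)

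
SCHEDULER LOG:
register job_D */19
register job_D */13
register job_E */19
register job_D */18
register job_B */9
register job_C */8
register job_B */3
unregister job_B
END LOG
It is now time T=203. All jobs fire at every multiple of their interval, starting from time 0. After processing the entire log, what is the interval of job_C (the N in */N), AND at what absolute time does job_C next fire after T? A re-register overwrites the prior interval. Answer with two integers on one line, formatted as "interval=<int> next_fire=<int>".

Answer: interval=8 next_fire=208

Derivation:
Op 1: register job_D */19 -> active={job_D:*/19}
Op 2: register job_D */13 -> active={job_D:*/13}
Op 3: register job_E */19 -> active={job_D:*/13, job_E:*/19}
Op 4: register job_D */18 -> active={job_D:*/18, job_E:*/19}
Op 5: register job_B */9 -> active={job_B:*/9, job_D:*/18, job_E:*/19}
Op 6: register job_C */8 -> active={job_B:*/9, job_C:*/8, job_D:*/18, job_E:*/19}
Op 7: register job_B */3 -> active={job_B:*/3, job_C:*/8, job_D:*/18, job_E:*/19}
Op 8: unregister job_B -> active={job_C:*/8, job_D:*/18, job_E:*/19}
Final interval of job_C = 8
Next fire of job_C after T=203: (203//8+1)*8 = 208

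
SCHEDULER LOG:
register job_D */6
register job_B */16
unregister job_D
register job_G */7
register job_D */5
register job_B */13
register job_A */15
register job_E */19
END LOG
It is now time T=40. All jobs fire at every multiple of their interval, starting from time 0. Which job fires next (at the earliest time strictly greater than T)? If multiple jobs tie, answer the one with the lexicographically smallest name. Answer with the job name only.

Op 1: register job_D */6 -> active={job_D:*/6}
Op 2: register job_B */16 -> active={job_B:*/16, job_D:*/6}
Op 3: unregister job_D -> active={job_B:*/16}
Op 4: register job_G */7 -> active={job_B:*/16, job_G:*/7}
Op 5: register job_D */5 -> active={job_B:*/16, job_D:*/5, job_G:*/7}
Op 6: register job_B */13 -> active={job_B:*/13, job_D:*/5, job_G:*/7}
Op 7: register job_A */15 -> active={job_A:*/15, job_B:*/13, job_D:*/5, job_G:*/7}
Op 8: register job_E */19 -> active={job_A:*/15, job_B:*/13, job_D:*/5, job_E:*/19, job_G:*/7}
  job_A: interval 15, next fire after T=40 is 45
  job_B: interval 13, next fire after T=40 is 52
  job_D: interval 5, next fire after T=40 is 45
  job_E: interval 19, next fire after T=40 is 57
  job_G: interval 7, next fire after T=40 is 42
Earliest = 42, winner (lex tiebreak) = job_G

Answer: job_G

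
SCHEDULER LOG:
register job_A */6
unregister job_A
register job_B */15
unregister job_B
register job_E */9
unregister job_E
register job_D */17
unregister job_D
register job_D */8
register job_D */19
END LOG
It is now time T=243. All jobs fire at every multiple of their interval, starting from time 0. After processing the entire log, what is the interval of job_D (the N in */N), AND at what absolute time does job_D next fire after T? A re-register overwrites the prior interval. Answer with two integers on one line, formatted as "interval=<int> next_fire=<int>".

Op 1: register job_A */6 -> active={job_A:*/6}
Op 2: unregister job_A -> active={}
Op 3: register job_B */15 -> active={job_B:*/15}
Op 4: unregister job_B -> active={}
Op 5: register job_E */9 -> active={job_E:*/9}
Op 6: unregister job_E -> active={}
Op 7: register job_D */17 -> active={job_D:*/17}
Op 8: unregister job_D -> active={}
Op 9: register job_D */8 -> active={job_D:*/8}
Op 10: register job_D */19 -> active={job_D:*/19}
Final interval of job_D = 19
Next fire of job_D after T=243: (243//19+1)*19 = 247

Answer: interval=19 next_fire=247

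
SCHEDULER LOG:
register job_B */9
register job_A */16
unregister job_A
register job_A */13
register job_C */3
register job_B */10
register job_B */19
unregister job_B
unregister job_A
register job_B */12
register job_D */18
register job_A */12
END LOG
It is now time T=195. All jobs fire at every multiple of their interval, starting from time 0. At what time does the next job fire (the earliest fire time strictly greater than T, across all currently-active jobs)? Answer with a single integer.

Op 1: register job_B */9 -> active={job_B:*/9}
Op 2: register job_A */16 -> active={job_A:*/16, job_B:*/9}
Op 3: unregister job_A -> active={job_B:*/9}
Op 4: register job_A */13 -> active={job_A:*/13, job_B:*/9}
Op 5: register job_C */3 -> active={job_A:*/13, job_B:*/9, job_C:*/3}
Op 6: register job_B */10 -> active={job_A:*/13, job_B:*/10, job_C:*/3}
Op 7: register job_B */19 -> active={job_A:*/13, job_B:*/19, job_C:*/3}
Op 8: unregister job_B -> active={job_A:*/13, job_C:*/3}
Op 9: unregister job_A -> active={job_C:*/3}
Op 10: register job_B */12 -> active={job_B:*/12, job_C:*/3}
Op 11: register job_D */18 -> active={job_B:*/12, job_C:*/3, job_D:*/18}
Op 12: register job_A */12 -> active={job_A:*/12, job_B:*/12, job_C:*/3, job_D:*/18}
  job_A: interval 12, next fire after T=195 is 204
  job_B: interval 12, next fire after T=195 is 204
  job_C: interval 3, next fire after T=195 is 198
  job_D: interval 18, next fire after T=195 is 198
Earliest fire time = 198 (job job_C)

Answer: 198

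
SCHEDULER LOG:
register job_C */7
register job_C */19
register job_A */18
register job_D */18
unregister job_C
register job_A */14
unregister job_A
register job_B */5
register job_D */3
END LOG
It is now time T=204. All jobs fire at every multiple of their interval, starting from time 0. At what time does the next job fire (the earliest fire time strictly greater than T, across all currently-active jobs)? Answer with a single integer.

Op 1: register job_C */7 -> active={job_C:*/7}
Op 2: register job_C */19 -> active={job_C:*/19}
Op 3: register job_A */18 -> active={job_A:*/18, job_C:*/19}
Op 4: register job_D */18 -> active={job_A:*/18, job_C:*/19, job_D:*/18}
Op 5: unregister job_C -> active={job_A:*/18, job_D:*/18}
Op 6: register job_A */14 -> active={job_A:*/14, job_D:*/18}
Op 7: unregister job_A -> active={job_D:*/18}
Op 8: register job_B */5 -> active={job_B:*/5, job_D:*/18}
Op 9: register job_D */3 -> active={job_B:*/5, job_D:*/3}
  job_B: interval 5, next fire after T=204 is 205
  job_D: interval 3, next fire after T=204 is 207
Earliest fire time = 205 (job job_B)

Answer: 205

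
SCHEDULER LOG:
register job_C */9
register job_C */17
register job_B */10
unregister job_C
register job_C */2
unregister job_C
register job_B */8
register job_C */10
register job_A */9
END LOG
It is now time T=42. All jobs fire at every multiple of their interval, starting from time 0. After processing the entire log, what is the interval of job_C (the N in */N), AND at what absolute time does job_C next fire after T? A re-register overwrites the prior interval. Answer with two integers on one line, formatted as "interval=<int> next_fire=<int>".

Op 1: register job_C */9 -> active={job_C:*/9}
Op 2: register job_C */17 -> active={job_C:*/17}
Op 3: register job_B */10 -> active={job_B:*/10, job_C:*/17}
Op 4: unregister job_C -> active={job_B:*/10}
Op 5: register job_C */2 -> active={job_B:*/10, job_C:*/2}
Op 6: unregister job_C -> active={job_B:*/10}
Op 7: register job_B */8 -> active={job_B:*/8}
Op 8: register job_C */10 -> active={job_B:*/8, job_C:*/10}
Op 9: register job_A */9 -> active={job_A:*/9, job_B:*/8, job_C:*/10}
Final interval of job_C = 10
Next fire of job_C after T=42: (42//10+1)*10 = 50

Answer: interval=10 next_fire=50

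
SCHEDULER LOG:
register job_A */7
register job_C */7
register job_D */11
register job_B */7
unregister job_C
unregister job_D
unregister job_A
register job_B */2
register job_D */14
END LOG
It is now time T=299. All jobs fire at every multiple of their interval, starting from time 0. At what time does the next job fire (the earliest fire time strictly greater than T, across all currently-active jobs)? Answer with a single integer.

Op 1: register job_A */7 -> active={job_A:*/7}
Op 2: register job_C */7 -> active={job_A:*/7, job_C:*/7}
Op 3: register job_D */11 -> active={job_A:*/7, job_C:*/7, job_D:*/11}
Op 4: register job_B */7 -> active={job_A:*/7, job_B:*/7, job_C:*/7, job_D:*/11}
Op 5: unregister job_C -> active={job_A:*/7, job_B:*/7, job_D:*/11}
Op 6: unregister job_D -> active={job_A:*/7, job_B:*/7}
Op 7: unregister job_A -> active={job_B:*/7}
Op 8: register job_B */2 -> active={job_B:*/2}
Op 9: register job_D */14 -> active={job_B:*/2, job_D:*/14}
  job_B: interval 2, next fire after T=299 is 300
  job_D: interval 14, next fire after T=299 is 308
Earliest fire time = 300 (job job_B)

Answer: 300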